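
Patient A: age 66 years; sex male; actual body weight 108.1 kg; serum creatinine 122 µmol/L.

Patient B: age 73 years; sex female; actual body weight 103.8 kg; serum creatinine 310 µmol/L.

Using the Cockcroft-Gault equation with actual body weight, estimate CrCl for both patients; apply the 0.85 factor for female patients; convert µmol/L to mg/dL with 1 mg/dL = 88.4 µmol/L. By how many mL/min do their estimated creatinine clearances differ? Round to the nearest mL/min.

57 mL/min

Patient A: SCr = 122 / 88.4 = 1.38 mg/dL
Patient A: CrCl = (140 − 66) × 108.1 / (72 × 1.38) = 7999.4 / 99.36 ≈ 80.5 mL/min
Patient B: SCr = 310 / 88.4 = 3.507 mg/dL
Patient B: CrCl = (140 − 73) × 103.8 / (72 × 3.507) × 0.85 = 6954.6 / 252.50 × 0.85 ≈ 23.4 mL/min
|80.5 − 23.4| = 57.1 mL/min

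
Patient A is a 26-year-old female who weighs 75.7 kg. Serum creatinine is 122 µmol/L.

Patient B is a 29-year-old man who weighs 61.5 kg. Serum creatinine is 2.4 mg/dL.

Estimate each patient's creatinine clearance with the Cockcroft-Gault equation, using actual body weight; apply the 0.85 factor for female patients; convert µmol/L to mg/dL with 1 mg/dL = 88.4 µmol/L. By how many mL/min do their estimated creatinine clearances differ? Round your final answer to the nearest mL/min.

Patient A: SCr = 122 / 88.4 = 1.38 mg/dL
Patient A: CrCl = (140 − 26) × 75.7 / (72 × 1.38) × 0.85 = 8629.8 / 99.36 × 0.85 ≈ 73.8 mL/min
Patient B: CrCl = (140 − 29) × 61.5 / (72 × 2.4) = 6826.5 / 172.80 ≈ 39.5 mL/min
|73.8 − 39.5| = 34.3 mL/min

34 mL/min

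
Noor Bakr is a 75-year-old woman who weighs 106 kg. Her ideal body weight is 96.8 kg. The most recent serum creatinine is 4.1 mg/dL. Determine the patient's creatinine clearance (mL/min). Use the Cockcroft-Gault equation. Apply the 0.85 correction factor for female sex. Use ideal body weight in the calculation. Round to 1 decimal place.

18.1 mL/min

CrCl = (140 − 75) × 96.8 / (72 × 4.1) × 0.85 = 6292.0 / 295.20 × 0.85 ≈ 18.1 mL/min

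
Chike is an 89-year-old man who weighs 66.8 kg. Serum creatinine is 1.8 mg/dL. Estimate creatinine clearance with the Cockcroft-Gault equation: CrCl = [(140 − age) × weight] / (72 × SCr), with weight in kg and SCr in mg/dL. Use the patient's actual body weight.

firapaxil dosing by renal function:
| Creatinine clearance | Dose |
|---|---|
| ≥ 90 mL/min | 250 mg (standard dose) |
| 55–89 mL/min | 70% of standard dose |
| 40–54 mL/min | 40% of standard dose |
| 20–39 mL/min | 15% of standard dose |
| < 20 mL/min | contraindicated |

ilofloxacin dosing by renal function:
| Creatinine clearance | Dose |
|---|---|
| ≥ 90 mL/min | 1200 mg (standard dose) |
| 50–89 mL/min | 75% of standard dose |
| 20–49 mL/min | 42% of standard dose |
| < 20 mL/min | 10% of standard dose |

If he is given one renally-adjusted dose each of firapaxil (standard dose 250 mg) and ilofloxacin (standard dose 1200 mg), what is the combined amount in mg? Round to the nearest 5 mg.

CrCl = (140 − 89) × 66.8 / (72 × 1.8) = 3406.8 / 129.60 ≈ 26.3 mL/min
CrCl ≈ 26 mL/min.
firapaxil: 20–39 mL/min → 15% of 250 mg = 37.5 mg.
ilofloxacin: 20–49 mL/min → 42% of 1200 mg = 504 mg.
Total = 37.5 + 504 = 541.5 mg.

540 mg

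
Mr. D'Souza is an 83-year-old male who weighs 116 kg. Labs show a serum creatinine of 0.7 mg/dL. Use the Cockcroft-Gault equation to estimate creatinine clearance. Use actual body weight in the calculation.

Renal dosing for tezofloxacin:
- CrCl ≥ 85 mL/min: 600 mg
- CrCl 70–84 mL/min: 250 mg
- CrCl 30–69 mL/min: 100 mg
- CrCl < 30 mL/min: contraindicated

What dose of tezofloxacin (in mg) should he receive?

CrCl = (140 − 83) × 116 / (72 × 0.7) = 6612.0 / 50.40 ≈ 131.2 mL/min
CrCl ≈ 131 mL/min → bracket ≥ 85 mL/min.
Dose for this bracket: 600 mg.

600 mg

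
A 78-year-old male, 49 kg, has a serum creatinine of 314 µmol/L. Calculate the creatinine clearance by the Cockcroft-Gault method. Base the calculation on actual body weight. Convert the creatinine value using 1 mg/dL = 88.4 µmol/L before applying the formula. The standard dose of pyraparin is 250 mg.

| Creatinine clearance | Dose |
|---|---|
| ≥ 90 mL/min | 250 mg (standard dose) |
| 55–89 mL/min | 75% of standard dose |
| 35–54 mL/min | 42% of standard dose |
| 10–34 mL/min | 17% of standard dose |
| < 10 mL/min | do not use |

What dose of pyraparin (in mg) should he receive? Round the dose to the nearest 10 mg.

SCr = 314 / 88.4 = 3.552 mg/dL
CrCl = (140 − 78) × 49 / (72 × 3.552) = 3038.0 / 255.74 ≈ 11.9 mL/min
CrCl ≈ 12 mL/min → bracket 10–34 mL/min.
17% of 250 mg = 42.5 mg → 40 mg

40 mg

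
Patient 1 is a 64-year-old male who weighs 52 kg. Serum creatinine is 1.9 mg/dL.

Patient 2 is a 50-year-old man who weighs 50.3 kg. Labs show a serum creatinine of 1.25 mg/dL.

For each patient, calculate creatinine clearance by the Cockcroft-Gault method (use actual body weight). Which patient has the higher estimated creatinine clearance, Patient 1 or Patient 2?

Patient 2

Patient 1: CrCl = (140 − 64) × 52 / (72 × 1.9) = 3952.0 / 136.80 ≈ 28.9 mL/min
Patient 2: CrCl = (140 − 50) × 50.3 / (72 × 1.25) = 4527.0 / 90.00 ≈ 50.3 mL/min
28.9 vs 50.3 mL/min → Patient 2 is higher.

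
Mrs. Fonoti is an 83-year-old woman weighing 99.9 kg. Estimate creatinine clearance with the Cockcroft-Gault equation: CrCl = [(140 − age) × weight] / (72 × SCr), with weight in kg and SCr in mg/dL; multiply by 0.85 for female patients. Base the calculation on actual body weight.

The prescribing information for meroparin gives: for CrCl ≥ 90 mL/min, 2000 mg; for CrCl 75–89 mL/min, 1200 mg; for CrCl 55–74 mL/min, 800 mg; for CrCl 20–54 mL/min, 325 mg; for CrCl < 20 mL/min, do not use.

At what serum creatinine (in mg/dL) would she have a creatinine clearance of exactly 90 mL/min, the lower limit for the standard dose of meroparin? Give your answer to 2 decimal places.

0.75 mg/dL

Standard dose requires CrCl ≥ 90 mL/min.
Set (140 − 83) × 99.9 × 0.85 / (72 × SCr) = 90
SCr = (140 − 83) × 99.9 × 0.85 / (72 × 90) = 0.747 mg/dL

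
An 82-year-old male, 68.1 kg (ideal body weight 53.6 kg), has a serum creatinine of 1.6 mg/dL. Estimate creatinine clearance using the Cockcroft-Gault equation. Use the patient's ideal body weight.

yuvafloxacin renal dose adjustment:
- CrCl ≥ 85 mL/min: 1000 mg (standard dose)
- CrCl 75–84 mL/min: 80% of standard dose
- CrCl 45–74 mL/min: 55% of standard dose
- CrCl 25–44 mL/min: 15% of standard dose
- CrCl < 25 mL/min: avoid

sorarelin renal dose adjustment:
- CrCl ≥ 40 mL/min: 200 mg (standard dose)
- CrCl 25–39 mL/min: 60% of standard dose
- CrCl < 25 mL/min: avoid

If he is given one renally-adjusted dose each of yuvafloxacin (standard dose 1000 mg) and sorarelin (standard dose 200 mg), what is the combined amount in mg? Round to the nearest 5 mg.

270 mg

CrCl = (140 − 82) × 53.6 / (72 × 1.6) = 3108.8 / 115.20 ≈ 27.0 mL/min
CrCl ≈ 27 mL/min.
yuvafloxacin: 25–44 mL/min → 15% of 1000 mg = 150 mg.
sorarelin: 25–39 mL/min → 60% of 200 mg = 120 mg.
Total = 150 + 120 = 270 mg.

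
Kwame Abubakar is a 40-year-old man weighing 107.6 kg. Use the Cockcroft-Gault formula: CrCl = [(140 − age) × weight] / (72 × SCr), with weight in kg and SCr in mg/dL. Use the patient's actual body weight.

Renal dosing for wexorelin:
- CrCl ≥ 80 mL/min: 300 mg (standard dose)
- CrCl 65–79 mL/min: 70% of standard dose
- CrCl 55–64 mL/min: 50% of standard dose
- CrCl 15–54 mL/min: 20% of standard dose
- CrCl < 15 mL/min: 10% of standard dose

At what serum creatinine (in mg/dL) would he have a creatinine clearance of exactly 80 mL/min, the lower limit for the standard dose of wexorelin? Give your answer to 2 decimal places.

1.87 mg/dL

Standard dose requires CrCl ≥ 80 mL/min.
Set (140 − 40) × 107.6 / (72 × SCr) = 80
SCr = (140 − 40) × 107.6 / (72 × 80) = 1.868 mg/dL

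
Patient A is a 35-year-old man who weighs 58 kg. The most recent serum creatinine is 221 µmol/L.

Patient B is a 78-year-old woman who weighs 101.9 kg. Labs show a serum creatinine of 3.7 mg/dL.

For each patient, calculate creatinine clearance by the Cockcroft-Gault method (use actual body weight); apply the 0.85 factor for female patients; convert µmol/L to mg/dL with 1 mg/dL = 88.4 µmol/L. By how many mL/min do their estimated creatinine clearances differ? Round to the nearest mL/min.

14 mL/min

Patient A: SCr = 221 / 88.4 = 2.5 mg/dL
Patient A: CrCl = (140 − 35) × 58 / (72 × 2.5) = 6090.0 / 180.00 ≈ 33.8 mL/min
Patient B: CrCl = (140 − 78) × 101.9 / (72 × 3.7) × 0.85 = 6317.8 / 266.40 × 0.85 ≈ 20.2 mL/min
|33.8 − 20.2| = 13.6 mL/min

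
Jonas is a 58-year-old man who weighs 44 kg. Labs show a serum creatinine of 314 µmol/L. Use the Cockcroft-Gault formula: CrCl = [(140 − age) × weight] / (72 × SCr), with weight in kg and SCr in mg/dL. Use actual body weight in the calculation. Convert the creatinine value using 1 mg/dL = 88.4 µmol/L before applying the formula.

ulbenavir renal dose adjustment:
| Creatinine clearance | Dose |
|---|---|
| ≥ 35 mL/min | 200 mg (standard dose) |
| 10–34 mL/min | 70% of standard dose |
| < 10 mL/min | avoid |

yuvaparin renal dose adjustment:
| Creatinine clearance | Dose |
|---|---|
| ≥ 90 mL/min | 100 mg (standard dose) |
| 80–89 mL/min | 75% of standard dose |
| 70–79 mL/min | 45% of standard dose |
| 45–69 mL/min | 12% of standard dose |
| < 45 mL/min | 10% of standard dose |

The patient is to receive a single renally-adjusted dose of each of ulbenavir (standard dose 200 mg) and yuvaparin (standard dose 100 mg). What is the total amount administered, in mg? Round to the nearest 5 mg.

SCr = 314 / 88.4 = 3.552 mg/dL
CrCl = (140 − 58) × 44 / (72 × 3.552) = 3608.0 / 255.74 ≈ 14.1 mL/min
CrCl ≈ 14 mL/min.
ulbenavir: 10–34 mL/min → 70% of 200 mg = 140 mg.
yuvaparin: < 45 mL/min → 10% of 100 mg = 10 mg.
Total = 140 + 10 = 150 mg.

150 mg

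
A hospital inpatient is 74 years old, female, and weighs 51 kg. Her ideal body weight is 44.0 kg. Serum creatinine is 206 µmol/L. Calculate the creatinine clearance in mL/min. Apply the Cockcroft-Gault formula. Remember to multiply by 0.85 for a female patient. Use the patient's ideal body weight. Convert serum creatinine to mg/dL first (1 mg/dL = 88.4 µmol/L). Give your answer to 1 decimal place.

14.7 mL/min

SCr = 206 / 88.4 = 2.33 mg/dL
CrCl = (140 − 74) × 44 / (72 × 2.33) × 0.85 = 2904.0 / 167.76 × 0.85 ≈ 14.7 mL/min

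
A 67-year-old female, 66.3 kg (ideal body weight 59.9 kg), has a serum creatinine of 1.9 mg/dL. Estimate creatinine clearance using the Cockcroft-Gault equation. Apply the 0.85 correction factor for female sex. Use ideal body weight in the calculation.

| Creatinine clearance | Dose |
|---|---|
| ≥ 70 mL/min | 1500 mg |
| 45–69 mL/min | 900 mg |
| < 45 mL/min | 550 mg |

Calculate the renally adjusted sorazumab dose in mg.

550 mg

CrCl = (140 − 67) × 59.9 / (72 × 1.9) × 0.85 = 4372.7 / 136.80 × 0.85 ≈ 27.2 mL/min
CrCl ≈ 27 mL/min → bracket < 45 mL/min.
Dose for this bracket: 550 mg.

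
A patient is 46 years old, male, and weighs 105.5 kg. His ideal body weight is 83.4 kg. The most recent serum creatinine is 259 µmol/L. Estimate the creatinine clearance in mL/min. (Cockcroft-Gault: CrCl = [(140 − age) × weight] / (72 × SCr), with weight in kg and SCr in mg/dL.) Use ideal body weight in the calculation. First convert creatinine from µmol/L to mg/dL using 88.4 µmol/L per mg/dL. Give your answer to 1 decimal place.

SCr = 259 / 88.4 = 2.93 mg/dL
CrCl = (140 − 46) × 83.4 / (72 × 2.93) = 7839.6 / 210.96 ≈ 37.2 mL/min

37.2 mL/min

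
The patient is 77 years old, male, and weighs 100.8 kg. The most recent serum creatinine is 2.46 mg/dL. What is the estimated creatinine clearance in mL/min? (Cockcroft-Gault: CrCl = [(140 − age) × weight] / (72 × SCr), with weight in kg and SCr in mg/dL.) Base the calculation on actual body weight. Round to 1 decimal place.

CrCl = (140 − 77) × 100.8 / (72 × 2.46) = 6350.4 / 177.12 ≈ 35.9 mL/min

35.9 mL/min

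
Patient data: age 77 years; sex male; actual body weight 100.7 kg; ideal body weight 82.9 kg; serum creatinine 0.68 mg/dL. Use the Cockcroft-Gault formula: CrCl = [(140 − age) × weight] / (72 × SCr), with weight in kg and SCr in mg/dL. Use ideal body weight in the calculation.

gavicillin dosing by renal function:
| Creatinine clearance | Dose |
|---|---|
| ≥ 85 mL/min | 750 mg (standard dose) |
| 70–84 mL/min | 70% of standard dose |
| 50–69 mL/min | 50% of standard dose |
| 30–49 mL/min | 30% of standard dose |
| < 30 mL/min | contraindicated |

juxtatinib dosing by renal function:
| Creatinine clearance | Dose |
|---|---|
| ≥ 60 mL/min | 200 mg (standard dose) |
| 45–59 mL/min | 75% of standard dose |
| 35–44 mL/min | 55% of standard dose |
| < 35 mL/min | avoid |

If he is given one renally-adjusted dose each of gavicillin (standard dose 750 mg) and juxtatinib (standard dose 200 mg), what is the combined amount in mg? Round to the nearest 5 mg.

950 mg

CrCl = (140 − 77) × 82.9 / (72 × 0.68) = 5222.7 / 48.96 ≈ 106.7 mL/min
CrCl ≈ 107 mL/min.
gavicillin: ≥ 85 mL/min → 100% of 750 mg = 750 mg.
juxtatinib: ≥ 60 mL/min → 100% of 200 mg = 200 mg.
Total = 750 + 200 = 950 mg.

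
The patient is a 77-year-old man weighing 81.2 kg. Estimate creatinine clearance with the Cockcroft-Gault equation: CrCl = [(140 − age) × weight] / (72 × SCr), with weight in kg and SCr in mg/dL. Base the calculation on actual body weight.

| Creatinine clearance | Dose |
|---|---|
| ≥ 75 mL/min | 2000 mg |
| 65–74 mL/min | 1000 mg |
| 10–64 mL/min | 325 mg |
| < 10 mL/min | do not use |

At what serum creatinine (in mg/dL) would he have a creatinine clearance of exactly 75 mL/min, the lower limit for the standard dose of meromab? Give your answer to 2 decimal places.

Standard dose requires CrCl ≥ 75 mL/min.
Set (140 − 77) × 81.2 / (72 × SCr) = 75
SCr = (140 − 77) × 81.2 / (72 × 75) = 0.947 mg/dL

0.95 mg/dL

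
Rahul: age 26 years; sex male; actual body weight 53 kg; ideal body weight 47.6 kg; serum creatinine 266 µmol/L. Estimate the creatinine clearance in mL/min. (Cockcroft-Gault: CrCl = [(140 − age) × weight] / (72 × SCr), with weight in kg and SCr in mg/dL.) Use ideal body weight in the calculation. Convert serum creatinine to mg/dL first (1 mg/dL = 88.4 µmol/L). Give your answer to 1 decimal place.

25.0 mL/min

SCr = 266 / 88.4 = 3.009 mg/dL
CrCl = (140 − 26) × 47.6 / (72 × 3.009) = 5426.4 / 216.65 ≈ 25.0 mL/min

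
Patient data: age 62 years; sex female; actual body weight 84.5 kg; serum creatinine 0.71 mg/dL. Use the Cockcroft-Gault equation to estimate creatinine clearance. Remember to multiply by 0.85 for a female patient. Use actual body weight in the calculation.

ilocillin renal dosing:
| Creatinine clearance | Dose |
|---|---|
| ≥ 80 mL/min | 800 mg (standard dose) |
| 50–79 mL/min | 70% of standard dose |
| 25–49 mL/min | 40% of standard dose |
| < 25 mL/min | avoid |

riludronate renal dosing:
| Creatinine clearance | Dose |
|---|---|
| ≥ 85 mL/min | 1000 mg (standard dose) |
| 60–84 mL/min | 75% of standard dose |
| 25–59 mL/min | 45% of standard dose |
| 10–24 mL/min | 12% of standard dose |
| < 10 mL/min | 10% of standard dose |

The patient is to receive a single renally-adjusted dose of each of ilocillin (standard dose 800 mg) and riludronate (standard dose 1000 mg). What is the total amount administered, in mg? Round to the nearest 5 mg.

1800 mg

CrCl = (140 − 62) × 84.5 / (72 × 0.71) × 0.85 = 6591.0 / 51.12 × 0.85 ≈ 109.6 mL/min
CrCl ≈ 110 mL/min.
ilocillin: ≥ 80 mL/min → 100% of 800 mg = 800 mg.
riludronate: ≥ 85 mL/min → 100% of 1000 mg = 1000 mg.
Total = 800 + 1000 = 1800 mg.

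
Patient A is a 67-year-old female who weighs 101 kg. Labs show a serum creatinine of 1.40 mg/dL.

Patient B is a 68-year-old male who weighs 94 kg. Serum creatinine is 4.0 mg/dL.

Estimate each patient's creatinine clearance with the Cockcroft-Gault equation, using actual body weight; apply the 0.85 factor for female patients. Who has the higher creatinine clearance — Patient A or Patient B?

Patient A

Patient A: CrCl = (140 − 67) × 101 / (72 × 1.4) × 0.85 = 7373.0 / 100.80 × 0.85 ≈ 62.2 mL/min
Patient B: CrCl = (140 − 68) × 94 / (72 × 4) = 6768.0 / 288.00 ≈ 23.5 mL/min
62.2 vs 23.5 mL/min → Patient A is higher.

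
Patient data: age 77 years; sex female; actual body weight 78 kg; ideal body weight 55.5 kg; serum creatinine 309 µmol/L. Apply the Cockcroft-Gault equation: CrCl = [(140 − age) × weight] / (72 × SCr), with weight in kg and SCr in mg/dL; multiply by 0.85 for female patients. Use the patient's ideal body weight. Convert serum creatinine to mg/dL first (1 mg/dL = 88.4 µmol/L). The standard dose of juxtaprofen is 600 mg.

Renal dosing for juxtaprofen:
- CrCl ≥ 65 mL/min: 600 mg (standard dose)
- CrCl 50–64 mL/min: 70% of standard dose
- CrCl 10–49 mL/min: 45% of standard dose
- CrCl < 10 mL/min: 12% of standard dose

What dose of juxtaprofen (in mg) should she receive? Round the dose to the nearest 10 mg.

270 mg

SCr = 309 / 88.4 = 3.495 mg/dL
CrCl = (140 − 77) × 55.5 / (72 × 3.495) × 0.85 = 3496.5 / 251.64 × 0.85 ≈ 11.8 mL/min
CrCl ≈ 12 mL/min → bracket 10–49 mL/min.
45% of 600 mg = 270 mg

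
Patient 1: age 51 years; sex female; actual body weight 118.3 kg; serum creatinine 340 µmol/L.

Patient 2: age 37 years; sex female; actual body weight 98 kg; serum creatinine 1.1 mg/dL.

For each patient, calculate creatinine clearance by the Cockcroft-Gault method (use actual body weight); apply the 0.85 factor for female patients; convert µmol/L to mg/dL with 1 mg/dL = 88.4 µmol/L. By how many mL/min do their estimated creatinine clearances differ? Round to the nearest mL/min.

Patient 1: SCr = 340 / 88.4 = 3.846 mg/dL
Patient 1: CrCl = (140 − 51) × 118.3 / (72 × 3.846) × 0.85 = 10528.7 / 276.91 × 0.85 ≈ 32.3 mL/min
Patient 2: CrCl = (140 − 37) × 98 / (72 × 1.1) × 0.85 = 10094.0 / 79.20 × 0.85 ≈ 108.3 mL/min
|32.3 − 108.3| = 76.0 mL/min

76 mL/min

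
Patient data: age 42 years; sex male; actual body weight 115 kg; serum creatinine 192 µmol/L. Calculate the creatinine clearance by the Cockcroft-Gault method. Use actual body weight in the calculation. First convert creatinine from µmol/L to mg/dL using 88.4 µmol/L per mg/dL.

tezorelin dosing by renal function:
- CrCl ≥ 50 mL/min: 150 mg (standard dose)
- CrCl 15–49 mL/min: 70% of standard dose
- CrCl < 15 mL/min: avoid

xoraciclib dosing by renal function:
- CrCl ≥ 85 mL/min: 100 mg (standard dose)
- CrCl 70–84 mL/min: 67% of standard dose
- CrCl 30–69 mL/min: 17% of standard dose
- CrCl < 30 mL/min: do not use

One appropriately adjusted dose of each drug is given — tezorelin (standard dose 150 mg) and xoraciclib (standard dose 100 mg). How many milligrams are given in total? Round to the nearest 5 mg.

SCr = 192 / 88.4 = 2.172 mg/dL
CrCl = (140 − 42) × 115 / (72 × 2.172) = 11270.0 / 156.38 ≈ 72.1 mL/min
CrCl ≈ 72 mL/min.
tezorelin: ≥ 50 mL/min → 100% of 150 mg = 150 mg.
xoraciclib: 70–84 mL/min → 67% of 100 mg = 67 mg.
Total = 150 + 67 = 217 mg.

215 mg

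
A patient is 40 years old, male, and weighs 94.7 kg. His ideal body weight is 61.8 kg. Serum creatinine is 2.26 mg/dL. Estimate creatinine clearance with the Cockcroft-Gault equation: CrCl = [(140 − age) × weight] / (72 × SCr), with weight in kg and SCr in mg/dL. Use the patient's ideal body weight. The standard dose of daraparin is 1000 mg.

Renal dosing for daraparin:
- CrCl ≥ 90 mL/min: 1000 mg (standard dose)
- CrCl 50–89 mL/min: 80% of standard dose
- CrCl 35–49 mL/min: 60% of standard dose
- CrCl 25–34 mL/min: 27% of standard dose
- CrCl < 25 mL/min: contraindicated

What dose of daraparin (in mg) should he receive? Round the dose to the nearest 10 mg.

CrCl = (140 − 40) × 61.8 / (72 × 2.26) = 6180.0 / 162.72 ≈ 38.0 mL/min
CrCl ≈ 38 mL/min → bracket 35–49 mL/min.
60% of 1000 mg = 600 mg

600 mg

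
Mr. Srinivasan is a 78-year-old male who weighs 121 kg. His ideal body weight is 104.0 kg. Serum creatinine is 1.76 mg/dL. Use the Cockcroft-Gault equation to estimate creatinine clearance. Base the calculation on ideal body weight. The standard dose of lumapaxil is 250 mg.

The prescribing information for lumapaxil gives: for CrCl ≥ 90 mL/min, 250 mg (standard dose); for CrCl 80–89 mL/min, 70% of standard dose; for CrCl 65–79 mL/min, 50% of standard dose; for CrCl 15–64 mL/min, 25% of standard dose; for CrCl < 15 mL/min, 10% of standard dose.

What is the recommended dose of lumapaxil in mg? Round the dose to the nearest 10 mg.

CrCl = (140 − 78) × 104 / (72 × 1.76) = 6448.0 / 126.72 ≈ 50.9 mL/min
CrCl ≈ 51 mL/min → bracket 15–64 mL/min.
25% of 250 mg = 62.5 mg → 60 mg

60 mg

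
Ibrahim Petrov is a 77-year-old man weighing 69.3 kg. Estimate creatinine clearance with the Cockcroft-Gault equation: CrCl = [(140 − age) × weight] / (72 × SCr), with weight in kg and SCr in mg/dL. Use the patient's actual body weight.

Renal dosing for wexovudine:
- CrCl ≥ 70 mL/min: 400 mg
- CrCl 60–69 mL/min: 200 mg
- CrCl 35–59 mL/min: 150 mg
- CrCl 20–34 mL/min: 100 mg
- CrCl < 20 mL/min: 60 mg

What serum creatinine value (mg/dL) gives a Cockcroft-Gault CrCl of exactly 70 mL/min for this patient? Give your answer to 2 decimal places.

Standard dose requires CrCl ≥ 70 mL/min.
Set (140 − 77) × 69.3 / (72 × SCr) = 70
SCr = (140 − 77) × 69.3 / (72 × 70) = 0.866 mg/dL

0.87 mg/dL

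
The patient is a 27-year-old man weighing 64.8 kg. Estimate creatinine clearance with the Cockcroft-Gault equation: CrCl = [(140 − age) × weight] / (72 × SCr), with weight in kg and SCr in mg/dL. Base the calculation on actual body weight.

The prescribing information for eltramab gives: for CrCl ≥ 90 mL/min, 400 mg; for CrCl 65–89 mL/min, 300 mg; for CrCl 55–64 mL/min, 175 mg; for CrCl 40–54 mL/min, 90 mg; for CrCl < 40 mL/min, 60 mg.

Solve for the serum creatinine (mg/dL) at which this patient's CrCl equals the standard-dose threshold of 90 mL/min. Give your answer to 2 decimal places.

1.13 mg/dL

Standard dose requires CrCl ≥ 90 mL/min.
Set (140 − 27) × 64.8 / (72 × SCr) = 90
SCr = (140 − 27) × 64.8 / (72 × 90) = 1.130 mg/dL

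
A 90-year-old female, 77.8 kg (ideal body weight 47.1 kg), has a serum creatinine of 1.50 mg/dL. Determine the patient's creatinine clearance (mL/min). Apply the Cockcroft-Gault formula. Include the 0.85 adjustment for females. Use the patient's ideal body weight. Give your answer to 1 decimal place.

18.5 mL/min

CrCl = (140 − 90) × 47.1 / (72 × 1.5) × 0.85 = 2355.0 / 108.00 × 0.85 ≈ 18.5 mL/min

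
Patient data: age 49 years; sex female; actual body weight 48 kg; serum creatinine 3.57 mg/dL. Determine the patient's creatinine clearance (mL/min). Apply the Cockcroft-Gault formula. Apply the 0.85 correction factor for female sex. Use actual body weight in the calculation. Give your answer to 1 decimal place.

14.4 mL/min

CrCl = (140 − 49) × 48 / (72 × 3.57) × 0.85 = 4368.0 / 257.04 × 0.85 ≈ 14.4 mL/min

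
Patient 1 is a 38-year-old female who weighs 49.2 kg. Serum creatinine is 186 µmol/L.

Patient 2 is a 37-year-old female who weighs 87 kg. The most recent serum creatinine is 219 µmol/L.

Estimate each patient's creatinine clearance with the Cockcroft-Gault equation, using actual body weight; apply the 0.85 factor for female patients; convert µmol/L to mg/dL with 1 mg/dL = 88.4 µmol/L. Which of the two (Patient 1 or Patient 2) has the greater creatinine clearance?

Patient 2

Patient 1: SCr = 186 / 88.4 = 2.104 mg/dL
Patient 1: CrCl = (140 − 38) × 49.2 / (72 × 2.104) × 0.85 = 5018.4 / 151.49 × 0.85 ≈ 28.2 mL/min
Patient 2: SCr = 219 / 88.4 = 2.477 mg/dL
Patient 2: CrCl = (140 − 37) × 87 / (72 × 2.477) × 0.85 = 8961.0 / 178.34 × 0.85 ≈ 42.7 mL/min
28.2 vs 42.7 mL/min → Patient 2 is higher.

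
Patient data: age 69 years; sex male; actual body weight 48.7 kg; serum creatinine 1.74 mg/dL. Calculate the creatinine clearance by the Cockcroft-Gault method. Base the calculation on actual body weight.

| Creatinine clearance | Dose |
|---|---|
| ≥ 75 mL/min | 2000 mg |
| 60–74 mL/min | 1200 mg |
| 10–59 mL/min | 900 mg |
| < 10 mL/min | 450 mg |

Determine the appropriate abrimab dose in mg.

900 mg

CrCl = (140 − 69) × 48.7 / (72 × 1.74) = 3457.7 / 125.28 ≈ 27.6 mL/min
CrCl ≈ 28 mL/min → bracket 10–59 mL/min.
Dose for this bracket: 900 mg.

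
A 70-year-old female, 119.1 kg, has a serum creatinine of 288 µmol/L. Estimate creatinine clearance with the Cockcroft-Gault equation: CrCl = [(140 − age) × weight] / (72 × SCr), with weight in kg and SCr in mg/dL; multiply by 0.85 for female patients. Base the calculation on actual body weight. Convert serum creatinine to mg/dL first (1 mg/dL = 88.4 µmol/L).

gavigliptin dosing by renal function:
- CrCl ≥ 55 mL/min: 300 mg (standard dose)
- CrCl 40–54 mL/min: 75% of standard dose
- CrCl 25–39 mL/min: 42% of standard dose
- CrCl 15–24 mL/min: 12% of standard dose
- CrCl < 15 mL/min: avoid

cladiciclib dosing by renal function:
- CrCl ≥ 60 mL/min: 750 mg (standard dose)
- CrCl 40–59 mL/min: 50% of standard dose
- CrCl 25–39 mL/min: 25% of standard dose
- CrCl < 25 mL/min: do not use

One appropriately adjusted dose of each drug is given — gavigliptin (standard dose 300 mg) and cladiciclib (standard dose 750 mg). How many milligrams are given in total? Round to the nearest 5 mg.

SCr = 288 / 88.4 = 3.258 mg/dL
CrCl = (140 − 70) × 119.1 / (72 × 3.258) × 0.85 = 8337.0 / 234.58 × 0.85 ≈ 30.2 mL/min
CrCl ≈ 30 mL/min.
gavigliptin: 25–39 mL/min → 42% of 300 mg = 126 mg.
cladiciclib: 25–39 mL/min → 25% of 750 mg = 187.5 mg.
Total = 126 + 187.5 = 313.5 mg.

315 mg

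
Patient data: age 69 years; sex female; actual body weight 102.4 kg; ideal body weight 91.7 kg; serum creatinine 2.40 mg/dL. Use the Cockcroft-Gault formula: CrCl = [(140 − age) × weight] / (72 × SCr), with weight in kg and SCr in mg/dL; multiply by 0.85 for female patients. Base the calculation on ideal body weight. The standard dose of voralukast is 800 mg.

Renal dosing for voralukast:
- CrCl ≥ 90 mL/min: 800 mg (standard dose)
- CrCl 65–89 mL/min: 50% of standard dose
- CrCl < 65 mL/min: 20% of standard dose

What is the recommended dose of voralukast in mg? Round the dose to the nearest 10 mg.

160 mg

CrCl = (140 − 69) × 91.7 / (72 × 2.4) × 0.85 = 6510.7 / 172.80 × 0.85 ≈ 32.0 mL/min
CrCl ≈ 32 mL/min → bracket < 65 mL/min.
20% of 800 mg = 160 mg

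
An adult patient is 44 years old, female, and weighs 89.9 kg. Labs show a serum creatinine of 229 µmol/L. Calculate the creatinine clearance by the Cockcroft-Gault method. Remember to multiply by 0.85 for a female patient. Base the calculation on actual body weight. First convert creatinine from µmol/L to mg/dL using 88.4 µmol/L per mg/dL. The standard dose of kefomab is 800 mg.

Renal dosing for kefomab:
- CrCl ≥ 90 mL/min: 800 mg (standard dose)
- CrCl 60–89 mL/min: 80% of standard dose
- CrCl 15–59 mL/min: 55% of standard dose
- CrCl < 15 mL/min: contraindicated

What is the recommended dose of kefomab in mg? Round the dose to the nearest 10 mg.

SCr = 229 / 88.4 = 2.59 mg/dL
CrCl = (140 − 44) × 89.9 / (72 × 2.59) × 0.85 = 8630.4 / 186.48 × 0.85 ≈ 39.3 mL/min
CrCl ≈ 39 mL/min → bracket 15–59 mL/min.
55% of 800 mg = 440 mg

440 mg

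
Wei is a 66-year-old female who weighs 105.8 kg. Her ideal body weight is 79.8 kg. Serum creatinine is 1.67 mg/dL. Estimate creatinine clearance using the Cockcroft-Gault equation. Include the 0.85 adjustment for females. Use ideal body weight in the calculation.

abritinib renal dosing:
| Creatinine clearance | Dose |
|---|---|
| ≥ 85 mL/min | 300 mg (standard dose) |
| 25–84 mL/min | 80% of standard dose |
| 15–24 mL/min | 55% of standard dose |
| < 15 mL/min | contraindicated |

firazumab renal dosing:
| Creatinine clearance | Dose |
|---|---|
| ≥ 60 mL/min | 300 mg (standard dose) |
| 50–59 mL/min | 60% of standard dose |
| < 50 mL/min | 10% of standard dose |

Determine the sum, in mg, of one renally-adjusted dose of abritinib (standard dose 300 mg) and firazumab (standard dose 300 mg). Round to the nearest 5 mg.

CrCl = (140 − 66) × 79.8 / (72 × 1.67) × 0.85 = 5905.2 / 120.24 × 0.85 ≈ 41.7 mL/min
CrCl ≈ 42 mL/min.
abritinib: 25–84 mL/min → 80% of 300 mg = 240 mg.
firazumab: < 50 mL/min → 10% of 300 mg = 30 mg.
Total = 240 + 30 = 270 mg.

270 mg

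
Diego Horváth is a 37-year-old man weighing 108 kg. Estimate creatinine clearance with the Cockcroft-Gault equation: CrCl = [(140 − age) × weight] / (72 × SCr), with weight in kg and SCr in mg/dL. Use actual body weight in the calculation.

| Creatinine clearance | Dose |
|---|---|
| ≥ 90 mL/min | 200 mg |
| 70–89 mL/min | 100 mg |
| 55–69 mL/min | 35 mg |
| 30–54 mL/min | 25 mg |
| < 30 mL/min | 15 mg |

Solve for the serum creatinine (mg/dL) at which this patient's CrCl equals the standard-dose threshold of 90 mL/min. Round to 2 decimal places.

Standard dose requires CrCl ≥ 90 mL/min.
Set (140 − 37) × 108 / (72 × SCr) = 90
SCr = (140 − 37) × 108 / (72 × 90) = 1.717 mg/dL

1.72 mg/dL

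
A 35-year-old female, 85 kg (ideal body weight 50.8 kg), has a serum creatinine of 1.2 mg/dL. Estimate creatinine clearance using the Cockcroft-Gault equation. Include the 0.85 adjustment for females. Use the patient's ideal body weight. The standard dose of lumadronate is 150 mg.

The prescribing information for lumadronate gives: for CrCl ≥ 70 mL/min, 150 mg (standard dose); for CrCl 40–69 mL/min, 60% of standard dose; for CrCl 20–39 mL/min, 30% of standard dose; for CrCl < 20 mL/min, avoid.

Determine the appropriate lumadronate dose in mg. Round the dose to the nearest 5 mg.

90 mg

CrCl = (140 − 35) × 50.8 / (72 × 1.2) × 0.85 = 5334.0 / 86.40 × 0.85 ≈ 52.5 mL/min
CrCl ≈ 52 mL/min → bracket 40–69 mL/min.
60% of 150 mg = 90 mg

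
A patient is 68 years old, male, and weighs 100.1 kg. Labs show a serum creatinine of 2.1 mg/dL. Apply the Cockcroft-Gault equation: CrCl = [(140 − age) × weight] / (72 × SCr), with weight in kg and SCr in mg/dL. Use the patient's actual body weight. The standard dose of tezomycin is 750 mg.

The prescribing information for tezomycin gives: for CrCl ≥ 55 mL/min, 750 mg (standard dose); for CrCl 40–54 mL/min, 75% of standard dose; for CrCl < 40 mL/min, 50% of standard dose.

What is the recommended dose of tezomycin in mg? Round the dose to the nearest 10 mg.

CrCl = (140 − 68) × 100.1 / (72 × 2.1) = 7207.2 / 151.20 ≈ 47.7 mL/min
CrCl ≈ 48 mL/min → bracket 40–54 mL/min.
75% of 750 mg = 562.5 mg → 560 mg

560 mg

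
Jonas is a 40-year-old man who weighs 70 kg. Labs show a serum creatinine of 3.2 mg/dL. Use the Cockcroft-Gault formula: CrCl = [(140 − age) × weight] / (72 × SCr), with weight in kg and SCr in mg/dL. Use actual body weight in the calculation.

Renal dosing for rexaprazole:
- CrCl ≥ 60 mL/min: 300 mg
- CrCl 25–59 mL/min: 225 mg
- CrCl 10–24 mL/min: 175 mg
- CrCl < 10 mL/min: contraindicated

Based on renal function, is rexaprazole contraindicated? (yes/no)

no

CrCl = (140 − 40) × 70 / (72 × 3.2) = 7000.0 / 230.40 ≈ 30.4 mL/min
CrCl ≈ 30 mL/min, which is ≥ 10 mL/min.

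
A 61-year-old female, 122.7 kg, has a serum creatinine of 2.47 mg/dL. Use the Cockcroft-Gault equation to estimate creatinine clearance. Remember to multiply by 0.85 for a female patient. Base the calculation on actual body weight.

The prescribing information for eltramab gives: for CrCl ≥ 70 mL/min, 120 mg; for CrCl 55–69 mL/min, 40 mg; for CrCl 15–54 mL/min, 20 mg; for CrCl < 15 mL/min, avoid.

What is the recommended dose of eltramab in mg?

CrCl = (140 − 61) × 122.7 / (72 × 2.47) × 0.85 = 9693.3 / 177.84 × 0.85 ≈ 46.3 mL/min
CrCl ≈ 46 mL/min → bracket 15–54 mL/min.
Dose for this bracket: 20 mg.

20 mg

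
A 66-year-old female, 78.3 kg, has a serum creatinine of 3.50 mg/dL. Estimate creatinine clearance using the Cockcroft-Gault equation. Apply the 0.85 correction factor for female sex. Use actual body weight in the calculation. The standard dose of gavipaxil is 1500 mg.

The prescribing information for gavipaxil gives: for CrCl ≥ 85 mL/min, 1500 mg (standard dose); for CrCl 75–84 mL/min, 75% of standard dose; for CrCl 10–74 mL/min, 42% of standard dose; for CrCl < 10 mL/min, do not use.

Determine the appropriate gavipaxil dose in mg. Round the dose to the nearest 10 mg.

630 mg

CrCl = (140 − 66) × 78.3 / (72 × 3.5) × 0.85 = 5794.2 / 252.00 × 0.85 ≈ 19.5 mL/min
CrCl ≈ 20 mL/min → bracket 10–74 mL/min.
42% of 1500 mg = 630 mg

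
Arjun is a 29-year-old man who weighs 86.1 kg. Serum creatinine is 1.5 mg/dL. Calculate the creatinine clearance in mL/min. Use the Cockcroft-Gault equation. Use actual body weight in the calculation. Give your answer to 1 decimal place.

CrCl = (140 − 29) × 86.1 / (72 × 1.5) = 9557.1 / 108.00 ≈ 88.5 mL/min

88.5 mL/min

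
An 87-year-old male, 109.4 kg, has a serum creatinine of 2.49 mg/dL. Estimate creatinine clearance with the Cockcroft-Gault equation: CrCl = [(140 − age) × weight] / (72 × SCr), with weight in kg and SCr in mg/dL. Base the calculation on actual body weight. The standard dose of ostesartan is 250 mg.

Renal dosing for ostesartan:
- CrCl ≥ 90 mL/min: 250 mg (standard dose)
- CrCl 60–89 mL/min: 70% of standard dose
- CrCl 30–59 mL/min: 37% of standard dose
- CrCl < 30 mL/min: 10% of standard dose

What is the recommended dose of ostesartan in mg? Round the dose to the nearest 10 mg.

CrCl = (140 − 87) × 109.4 / (72 × 2.49) = 5798.2 / 179.28 ≈ 32.3 mL/min
CrCl ≈ 32 mL/min → bracket 30–59 mL/min.
37% of 250 mg = 92.5 mg → 90 mg

90 mg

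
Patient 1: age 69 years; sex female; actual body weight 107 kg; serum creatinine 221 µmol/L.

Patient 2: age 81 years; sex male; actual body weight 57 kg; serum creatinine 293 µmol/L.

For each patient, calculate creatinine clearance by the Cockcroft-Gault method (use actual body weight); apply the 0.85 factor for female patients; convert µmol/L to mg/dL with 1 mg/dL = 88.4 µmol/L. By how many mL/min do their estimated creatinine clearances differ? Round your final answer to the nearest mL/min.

22 mL/min

Patient 1: SCr = 221 / 88.4 = 2.5 mg/dL
Patient 1: CrCl = (140 − 69) × 107 / (72 × 2.5) × 0.85 = 7597.0 / 180.00 × 0.85 ≈ 35.9 mL/min
Patient 2: SCr = 293 / 88.4 = 3.314 mg/dL
Patient 2: CrCl = (140 − 81) × 57 / (72 × 3.314) = 3363.0 / 238.61 ≈ 14.1 mL/min
|35.9 − 14.1| = 21.8 mL/min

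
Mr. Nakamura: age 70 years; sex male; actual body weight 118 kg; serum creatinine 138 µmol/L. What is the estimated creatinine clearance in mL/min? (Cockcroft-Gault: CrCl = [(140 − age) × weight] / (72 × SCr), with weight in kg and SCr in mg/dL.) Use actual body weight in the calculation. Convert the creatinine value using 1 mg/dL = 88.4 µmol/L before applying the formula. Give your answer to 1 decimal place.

SCr = 138 / 88.4 = 1.561 mg/dL
CrCl = (140 − 70) × 118 / (72 × 1.561) = 8260.0 / 112.39 ≈ 73.5 mL/min

73.5 mL/min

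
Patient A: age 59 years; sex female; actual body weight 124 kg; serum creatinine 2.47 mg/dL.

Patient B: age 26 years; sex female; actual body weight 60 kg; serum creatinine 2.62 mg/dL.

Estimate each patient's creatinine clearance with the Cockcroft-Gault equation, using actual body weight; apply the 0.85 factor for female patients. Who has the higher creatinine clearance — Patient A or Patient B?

Patient A: CrCl = (140 − 59) × 124 / (72 × 2.47) × 0.85 = 10044.0 / 177.84 × 0.85 ≈ 48.0 mL/min
Patient B: CrCl = (140 − 26) × 60 / (72 × 2.62) × 0.85 = 6840.0 / 188.64 × 0.85 ≈ 30.8 mL/min
48.0 vs 30.8 mL/min → Patient A is higher.

Patient A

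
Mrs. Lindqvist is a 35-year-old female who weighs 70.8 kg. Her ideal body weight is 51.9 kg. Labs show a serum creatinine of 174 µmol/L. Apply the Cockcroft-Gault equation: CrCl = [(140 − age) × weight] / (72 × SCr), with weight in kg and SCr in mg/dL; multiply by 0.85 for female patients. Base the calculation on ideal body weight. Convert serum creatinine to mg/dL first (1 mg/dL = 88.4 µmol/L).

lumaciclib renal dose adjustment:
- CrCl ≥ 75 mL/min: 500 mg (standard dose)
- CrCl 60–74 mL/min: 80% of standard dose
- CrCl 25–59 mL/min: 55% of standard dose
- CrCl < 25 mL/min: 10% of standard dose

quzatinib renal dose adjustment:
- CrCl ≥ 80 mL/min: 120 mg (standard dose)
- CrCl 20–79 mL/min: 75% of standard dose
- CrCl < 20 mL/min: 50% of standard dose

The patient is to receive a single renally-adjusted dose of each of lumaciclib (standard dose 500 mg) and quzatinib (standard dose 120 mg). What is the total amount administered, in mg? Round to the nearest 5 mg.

SCr = 174 / 88.4 = 1.968 mg/dL
CrCl = (140 − 35) × 51.9 / (72 × 1.968) × 0.85 = 5449.5 / 141.70 × 0.85 ≈ 32.7 mL/min
CrCl ≈ 33 mL/min.
lumaciclib: 25–59 mL/min → 55% of 500 mg = 275 mg.
quzatinib: 20–79 mL/min → 75% of 120 mg = 90 mg.
Total = 275 + 90 = 365 mg.

365 mg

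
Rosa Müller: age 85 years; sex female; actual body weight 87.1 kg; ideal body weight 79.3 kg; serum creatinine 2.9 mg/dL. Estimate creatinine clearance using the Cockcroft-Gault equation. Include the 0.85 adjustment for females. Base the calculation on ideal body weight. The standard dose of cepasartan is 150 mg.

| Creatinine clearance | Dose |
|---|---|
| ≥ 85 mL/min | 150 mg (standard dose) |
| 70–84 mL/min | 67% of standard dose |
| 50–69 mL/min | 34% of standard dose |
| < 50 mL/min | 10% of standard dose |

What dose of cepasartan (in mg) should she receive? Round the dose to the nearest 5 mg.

CrCl = (140 − 85) × 79.3 / (72 × 2.9) × 0.85 = 4361.5 / 208.80 × 0.85 ≈ 17.8 mL/min
CrCl ≈ 18 mL/min → bracket < 50 mL/min.
10% of 150 mg = 15 mg

15 mg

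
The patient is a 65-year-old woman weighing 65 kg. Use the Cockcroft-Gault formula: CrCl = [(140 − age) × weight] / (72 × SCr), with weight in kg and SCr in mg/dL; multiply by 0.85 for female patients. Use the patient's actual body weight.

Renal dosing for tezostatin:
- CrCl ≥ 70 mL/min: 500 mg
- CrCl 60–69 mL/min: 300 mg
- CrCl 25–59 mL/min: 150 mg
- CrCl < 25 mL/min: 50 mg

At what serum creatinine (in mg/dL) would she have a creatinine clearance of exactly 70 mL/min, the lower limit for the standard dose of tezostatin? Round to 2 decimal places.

0.82 mg/dL

Standard dose requires CrCl ≥ 70 mL/min.
Set (140 − 65) × 65 × 0.85 / (72 × SCr) = 70
SCr = (140 − 65) × 65 × 0.85 / (72 × 70) = 0.822 mg/dL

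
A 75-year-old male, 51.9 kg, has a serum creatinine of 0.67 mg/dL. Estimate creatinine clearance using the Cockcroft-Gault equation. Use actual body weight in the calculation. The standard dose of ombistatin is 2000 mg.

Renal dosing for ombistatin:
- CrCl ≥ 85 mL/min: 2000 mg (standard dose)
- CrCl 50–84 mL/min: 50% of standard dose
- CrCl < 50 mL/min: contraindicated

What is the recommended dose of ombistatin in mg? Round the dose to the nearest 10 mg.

CrCl = (140 − 75) × 51.9 / (72 × 0.67) = 3373.5 / 48.24 ≈ 69.9 mL/min
CrCl ≈ 70 mL/min → bracket 50–84 mL/min.
50% of 2000 mg = 1000 mg

1000 mg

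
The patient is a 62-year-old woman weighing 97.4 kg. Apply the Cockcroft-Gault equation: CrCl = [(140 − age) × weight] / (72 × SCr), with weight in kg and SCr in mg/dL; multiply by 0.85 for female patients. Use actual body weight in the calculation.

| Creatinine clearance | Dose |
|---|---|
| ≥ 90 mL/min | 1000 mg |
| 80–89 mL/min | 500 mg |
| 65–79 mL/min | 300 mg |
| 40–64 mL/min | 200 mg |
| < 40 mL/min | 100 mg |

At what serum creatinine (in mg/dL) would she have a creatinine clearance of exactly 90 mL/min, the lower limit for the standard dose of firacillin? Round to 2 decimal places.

1.00 mg/dL

Standard dose requires CrCl ≥ 90 mL/min.
Set (140 − 62) × 97.4 × 0.85 / (72 × SCr) = 90
SCr = (140 − 62) × 97.4 × 0.85 / (72 × 90) = 0.997 mg/dL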